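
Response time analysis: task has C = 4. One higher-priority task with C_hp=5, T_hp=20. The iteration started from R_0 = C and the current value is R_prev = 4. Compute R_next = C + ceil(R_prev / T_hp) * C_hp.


R_next = C + ceil(R_prev / T_hp) * C_hp
ceil(4 / 20) = ceil(0.2) = 1
Interference = 1 * 5 = 5
R_next = 4 + 5 = 9

9


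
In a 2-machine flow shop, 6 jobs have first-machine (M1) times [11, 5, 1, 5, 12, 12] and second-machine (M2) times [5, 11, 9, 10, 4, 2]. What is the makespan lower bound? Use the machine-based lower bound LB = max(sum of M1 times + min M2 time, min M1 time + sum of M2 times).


LB1 = sum(M1 times) + min(M2 times) = 46 + 2 = 48
LB2 = min(M1 times) + sum(M2 times) = 1 + 41 = 42
Lower bound = max(LB1, LB2) = max(48, 42) = 48

48


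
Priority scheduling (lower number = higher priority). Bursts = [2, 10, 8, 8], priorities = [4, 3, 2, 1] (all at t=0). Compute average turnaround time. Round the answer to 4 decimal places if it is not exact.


Sort by priority (ascending = highest first):
Order: [(1, 8), (2, 8), (3, 10), (4, 2)]
Completion times:
  Priority 1, burst=8, C=8
  Priority 2, burst=8, C=16
  Priority 3, burst=10, C=26
  Priority 4, burst=2, C=28
Average turnaround = 78/4 = 19.5

19.5


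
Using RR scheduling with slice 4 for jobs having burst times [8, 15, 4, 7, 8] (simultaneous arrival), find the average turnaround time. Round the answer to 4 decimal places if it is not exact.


Time quantum = 4
Execution trace:
  J1 runs 4 units, time = 4
  J2 runs 4 units, time = 8
  J3 runs 4 units, time = 12
  J4 runs 4 units, time = 16
  J5 runs 4 units, time = 20
  J1 runs 4 units, time = 24
  J2 runs 4 units, time = 28
  J4 runs 3 units, time = 31
  J5 runs 4 units, time = 35
  J2 runs 4 units, time = 39
  J2 runs 3 units, time = 42
Finish times: [24, 42, 12, 31, 35]
Average turnaround = 144/5 = 28.8

28.8


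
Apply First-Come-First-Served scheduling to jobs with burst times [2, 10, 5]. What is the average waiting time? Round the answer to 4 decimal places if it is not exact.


FCFS order (as given): [2, 10, 5]
Waiting times:
  Job 1: wait = 0
  Job 2: wait = 2
  Job 3: wait = 12
Sum of waiting times = 14
Average waiting time = 14/3 = 4.6667

4.6667


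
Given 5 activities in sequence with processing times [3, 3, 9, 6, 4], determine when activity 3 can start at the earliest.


Activity 3 starts after activities 1 through 2 complete.
Predecessor durations: [3, 3]
ES = 3 + 3 = 6

6


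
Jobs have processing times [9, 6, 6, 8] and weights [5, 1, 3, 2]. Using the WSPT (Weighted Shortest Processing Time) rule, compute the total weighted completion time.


Compute p/w ratios and sort ascending (WSPT): [(9, 5), (6, 3), (8, 2), (6, 1)]
Compute weighted completion times:
  Job (p=9,w=5): C=9, w*C=5*9=45
  Job (p=6,w=3): C=15, w*C=3*15=45
  Job (p=8,w=2): C=23, w*C=2*23=46
  Job (p=6,w=1): C=29, w*C=1*29=29
Total weighted completion time = 165

165


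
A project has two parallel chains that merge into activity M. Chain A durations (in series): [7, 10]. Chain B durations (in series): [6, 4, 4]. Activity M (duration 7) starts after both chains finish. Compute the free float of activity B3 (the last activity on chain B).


ES(B3) = sum of predecessors on chain B = 10
EF(B3) = ES + duration = 10 + 4 = 14
Successor of B3 is M. ES(M) = max(sum(A), sum(B)) = max(17, 14) = 17
Free float = ES(successor) - EF(current) = 17 - 14 = 3

3


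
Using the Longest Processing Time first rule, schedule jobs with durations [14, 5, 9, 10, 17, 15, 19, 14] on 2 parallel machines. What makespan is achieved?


Sort jobs in decreasing order (LPT): [19, 17, 15, 14, 14, 10, 9, 5]
Assign each job to the least loaded machine:
  Machine 1: jobs [19, 14, 10, 9], load = 52
  Machine 2: jobs [17, 15, 14, 5], load = 51
Makespan = max load = 52

52


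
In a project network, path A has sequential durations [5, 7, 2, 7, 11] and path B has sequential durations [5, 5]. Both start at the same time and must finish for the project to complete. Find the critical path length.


Path A total = 5 + 7 + 2 + 7 + 11 = 32
Path B total = 5 + 5 = 10
Critical path = longest path = max(32, 10) = 32

32


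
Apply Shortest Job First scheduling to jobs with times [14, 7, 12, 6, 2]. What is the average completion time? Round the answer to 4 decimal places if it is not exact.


SJF order (ascending): [2, 6, 7, 12, 14]
Completion times:
  Job 1: burst=2, C=2
  Job 2: burst=6, C=8
  Job 3: burst=7, C=15
  Job 4: burst=12, C=27
  Job 5: burst=14, C=41
Average completion = 93/5 = 18.6

18.6


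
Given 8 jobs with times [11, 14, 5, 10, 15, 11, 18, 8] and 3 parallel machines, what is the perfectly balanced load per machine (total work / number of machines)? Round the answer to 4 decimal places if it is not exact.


Total processing time = 11 + 14 + 5 + 10 + 15 + 11 + 18 + 8 = 92
Number of machines = 3
Ideal balanced load = 92 / 3 = 30.6667

30.6667


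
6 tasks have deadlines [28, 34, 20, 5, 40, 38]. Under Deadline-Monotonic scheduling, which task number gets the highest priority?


Sort tasks by relative deadline (ascending):
  Task 4: deadline = 5
  Task 3: deadline = 20
  Task 1: deadline = 28
  Task 2: deadline = 34
  Task 6: deadline = 38
  Task 5: deadline = 40
Priority order (highest first): [4, 3, 1, 2, 6, 5]
Highest priority task = 4

4


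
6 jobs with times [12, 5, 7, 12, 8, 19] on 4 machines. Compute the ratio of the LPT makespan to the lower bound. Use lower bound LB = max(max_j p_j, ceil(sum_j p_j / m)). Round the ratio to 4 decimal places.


LPT order: [19, 12, 12, 8, 7, 5]
Machine loads after assignment: [19, 17, 12, 15]
LPT makespan = 19
Lower bound = max(max_job, ceil(total/4)) = max(19, 16) = 19
Ratio = 19 / 19 = 1.0

1.0


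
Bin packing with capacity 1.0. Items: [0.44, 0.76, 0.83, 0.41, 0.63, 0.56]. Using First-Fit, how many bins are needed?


Place items sequentially using First-Fit:
  Item 0.44 -> new Bin 1
  Item 0.76 -> new Bin 2
  Item 0.83 -> new Bin 3
  Item 0.41 -> Bin 1 (now 0.85)
  Item 0.63 -> new Bin 4
  Item 0.56 -> new Bin 5
Total bins used = 5

5


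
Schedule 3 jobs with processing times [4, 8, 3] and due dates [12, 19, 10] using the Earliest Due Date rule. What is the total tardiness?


Sort by due date (EDD order): [(3, 10), (4, 12), (8, 19)]
Compute completion times and tardiness:
  Job 1: p=3, d=10, C=3, tardiness=max(0,3-10)=0
  Job 2: p=4, d=12, C=7, tardiness=max(0,7-12)=0
  Job 3: p=8, d=19, C=15, tardiness=max(0,15-19)=0
Total tardiness = 0

0


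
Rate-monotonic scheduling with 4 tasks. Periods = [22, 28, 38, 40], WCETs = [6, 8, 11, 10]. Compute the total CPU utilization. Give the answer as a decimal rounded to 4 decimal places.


Compute individual utilizations (exact fractions):
  Task 1: C/T = 6/22 = 3/11 (approx. 0.2727)
  Task 2: C/T = 8/28 = 2/7 (approx. 0.2857)
  Task 3: C/T = 11/38 (approx. 0.2895)
  Task 4: C/T = 10/40 = 1/4 (approx. 0.25)
Total utilization U = 3/11 + 2/7 + 11/38 + 1/4 = 6425/5852
Rounded to 4 decimal places: U = 1.0979
RM (Liu & Layland) bound for 4 tasks = 0.756828; compare with U = 6425/5852 (approx. 1.097915)
U > 1, so the task set is not schedulable (processor overloaded).

1.0979


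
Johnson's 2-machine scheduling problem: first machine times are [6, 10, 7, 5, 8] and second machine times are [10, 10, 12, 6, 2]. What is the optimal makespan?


Apply Johnson's rule:
  Group 1 (a <= b): [(4, 5, 6), (1, 6, 10), (3, 7, 12), (2, 10, 10)]
  Group 2 (a > b): [(5, 8, 2)]
Optimal job order: [4, 1, 3, 2, 5]
Schedule:
  Job 4: M1 done at 5, M2 done at 11
  Job 1: M1 done at 11, M2 done at 21
  Job 3: M1 done at 18, M2 done at 33
  Job 2: M1 done at 28, M2 done at 43
  Job 5: M1 done at 36, M2 done at 45
Makespan = 45

45


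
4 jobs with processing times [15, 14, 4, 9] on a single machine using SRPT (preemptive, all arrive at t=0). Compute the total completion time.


Since all jobs arrive at t=0, SRPT equals SPT ordering.
SPT order: [4, 9, 14, 15]
Completion times:
  Job 1: p=4, C=4
  Job 2: p=9, C=13
  Job 3: p=14, C=27
  Job 4: p=15, C=42
Total completion time = 4 + 13 + 27 + 42 = 86

86


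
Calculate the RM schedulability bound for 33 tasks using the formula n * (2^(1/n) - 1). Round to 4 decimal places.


Compute 2^(1/33) = 1.0212266063
Subtract 1: 1.0212266063 - 1 = 0.0212266063
Multiply by n: 33 * 0.0212266063 = 0.7004780079
Round to 4 dp: 0.7005

0.7005


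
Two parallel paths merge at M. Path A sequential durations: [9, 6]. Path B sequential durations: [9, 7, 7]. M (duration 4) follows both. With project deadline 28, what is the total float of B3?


Forward pass: ES(B3) = sum of predecessors on chain B = 16
EF = ES + duration = 16 + 7 = 23
Backward pass: LF(M) = deadline = 28; LS(M) = 28 - 4 = 24
LF(B3) = LS(M) - sum(successors on chain B) = 24 - 0 = 24
LS = LF - duration = 24 - 7 = 17
Total float = LS - ES = 17 - 16 = 1

1


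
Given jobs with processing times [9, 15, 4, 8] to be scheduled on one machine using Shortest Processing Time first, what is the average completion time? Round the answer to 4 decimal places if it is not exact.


Sort jobs by processing time (SPT order): [4, 8, 9, 15]
Compute completion times sequentially:
  Job 1: processing = 4, completes at 4
  Job 2: processing = 8, completes at 12
  Job 3: processing = 9, completes at 21
  Job 4: processing = 15, completes at 36
Sum of completion times = 73
Average completion time = 73/4 = 18.25

18.25


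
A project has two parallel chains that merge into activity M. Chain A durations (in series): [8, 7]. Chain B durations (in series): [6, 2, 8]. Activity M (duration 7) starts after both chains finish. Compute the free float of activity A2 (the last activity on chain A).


ES(A2) = sum of predecessors on chain A = 8
EF(A2) = ES + duration = 8 + 7 = 15
Successor of A2 is M. ES(M) = max(sum(A), sum(B)) = max(15, 16) = 16
Free float = ES(successor) - EF(current) = 16 - 15 = 1

1


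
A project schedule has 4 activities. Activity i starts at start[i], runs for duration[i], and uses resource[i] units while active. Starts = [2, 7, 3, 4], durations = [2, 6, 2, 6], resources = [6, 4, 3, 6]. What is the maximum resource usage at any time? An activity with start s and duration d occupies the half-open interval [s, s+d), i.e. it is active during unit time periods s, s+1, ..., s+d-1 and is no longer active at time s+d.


Each activity i is active on [start_i, start_i + duration_i).
Compute total resource usage per time slot:
  t=0: active resources = [], total = 0
  t=1: active resources = [], total = 0
  t=2: active resources = [6], total = 6
  t=3: active resources = [6, 3], total = 9
  t=4: active resources = [3, 6], total = 9
  t=5: active resources = [6], total = 6
  t=6: active resources = [6], total = 6
  t=7: active resources = [4, 6], total = 10
  t=8: active resources = [4, 6], total = 10
  t=9: active resources = [4, 6], total = 10
  t=10: active resources = [4], total = 4
  t=11: active resources = [4], total = 4
  t=12: active resources = [4], total = 4
Peak resource demand = 10

10


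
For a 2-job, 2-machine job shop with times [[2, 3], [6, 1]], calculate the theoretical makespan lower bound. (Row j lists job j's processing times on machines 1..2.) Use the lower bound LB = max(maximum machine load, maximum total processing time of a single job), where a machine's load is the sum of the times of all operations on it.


Machine loads:
  Machine 1: 2 + 6 = 8
  Machine 2: 3 + 1 = 4
Max machine load = 8
Job totals:
  Job 1: 5
  Job 2: 7
Max job total = 7
Lower bound = max(8, 7) = 8

8


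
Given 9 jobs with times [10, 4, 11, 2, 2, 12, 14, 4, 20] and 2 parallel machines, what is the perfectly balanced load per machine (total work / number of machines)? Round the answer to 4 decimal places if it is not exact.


Total processing time = 10 + 4 + 11 + 2 + 2 + 12 + 14 + 4 + 20 = 79
Number of machines = 2
Ideal balanced load = 79 / 2 = 39.5

39.5


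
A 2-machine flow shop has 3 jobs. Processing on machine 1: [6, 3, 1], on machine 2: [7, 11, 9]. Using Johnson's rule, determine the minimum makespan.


Apply Johnson's rule:
  Group 1 (a <= b): [(3, 1, 9), (2, 3, 11), (1, 6, 7)]
  Group 2 (a > b): []
Optimal job order: [3, 2, 1]
Schedule:
  Job 3: M1 done at 1, M2 done at 10
  Job 2: M1 done at 4, M2 done at 21
  Job 1: M1 done at 10, M2 done at 28
Makespan = 28

28


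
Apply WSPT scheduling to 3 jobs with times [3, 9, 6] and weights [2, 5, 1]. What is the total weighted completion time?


Compute p/w ratios and sort ascending (WSPT): [(3, 2), (9, 5), (6, 1)]
Compute weighted completion times:
  Job (p=3,w=2): C=3, w*C=2*3=6
  Job (p=9,w=5): C=12, w*C=5*12=60
  Job (p=6,w=1): C=18, w*C=1*18=18
Total weighted completion time = 84

84


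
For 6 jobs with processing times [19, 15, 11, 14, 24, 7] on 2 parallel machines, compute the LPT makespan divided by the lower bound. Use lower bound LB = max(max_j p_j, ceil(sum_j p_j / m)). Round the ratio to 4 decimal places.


LPT order: [24, 19, 15, 14, 11, 7]
Machine loads after assignment: [45, 45]
LPT makespan = 45
Lower bound = max(max_job, ceil(total/2)) = max(24, 45) = 45
Ratio = 45 / 45 = 1.0

1.0


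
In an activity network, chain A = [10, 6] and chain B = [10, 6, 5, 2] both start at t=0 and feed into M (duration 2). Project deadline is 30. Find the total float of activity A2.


Forward pass: ES(A2) = sum of predecessors on chain A = 10
EF = ES + duration = 10 + 6 = 16
Backward pass: LF(M) = deadline = 30; LS(M) = 30 - 2 = 28
LF(A2) = LS(M) - sum(successors on chain A) = 28 - 0 = 28
LS = LF - duration = 28 - 6 = 22
Total float = LS - ES = 22 - 10 = 12

12


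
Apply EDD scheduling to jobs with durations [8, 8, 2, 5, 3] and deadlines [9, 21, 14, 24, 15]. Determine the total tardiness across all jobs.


Sort by due date (EDD order): [(8, 9), (2, 14), (3, 15), (8, 21), (5, 24)]
Compute completion times and tardiness:
  Job 1: p=8, d=9, C=8, tardiness=max(0,8-9)=0
  Job 2: p=2, d=14, C=10, tardiness=max(0,10-14)=0
  Job 3: p=3, d=15, C=13, tardiness=max(0,13-15)=0
  Job 4: p=8, d=21, C=21, tardiness=max(0,21-21)=0
  Job 5: p=5, d=24, C=26, tardiness=max(0,26-24)=2
Total tardiness = 2

2


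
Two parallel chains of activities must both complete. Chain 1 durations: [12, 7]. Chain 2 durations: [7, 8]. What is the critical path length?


Path A total = 12 + 7 = 19
Path B total = 7 + 8 = 15
Critical path = longest path = max(19, 15) = 19

19


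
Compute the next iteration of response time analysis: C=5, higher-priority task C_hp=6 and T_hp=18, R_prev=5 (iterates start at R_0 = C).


R_next = C + ceil(R_prev / T_hp) * C_hp
ceil(5 / 18) = ceil(0.2778) = 1
Interference = 1 * 6 = 6
R_next = 5 + 6 = 11

11


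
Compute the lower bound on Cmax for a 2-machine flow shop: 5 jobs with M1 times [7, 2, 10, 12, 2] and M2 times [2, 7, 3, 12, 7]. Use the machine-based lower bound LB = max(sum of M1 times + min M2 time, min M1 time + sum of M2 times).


LB1 = sum(M1 times) + min(M2 times) = 33 + 2 = 35
LB2 = min(M1 times) + sum(M2 times) = 2 + 31 = 33
Lower bound = max(LB1, LB2) = max(35, 33) = 35

35


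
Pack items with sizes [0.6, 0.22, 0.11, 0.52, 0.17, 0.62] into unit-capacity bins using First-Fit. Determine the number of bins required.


Place items sequentially using First-Fit:
  Item 0.6 -> new Bin 1
  Item 0.22 -> Bin 1 (now 0.82)
  Item 0.11 -> Bin 1 (now 0.93)
  Item 0.52 -> new Bin 2
  Item 0.17 -> Bin 2 (now 0.69)
  Item 0.62 -> new Bin 3
Total bins used = 3

3


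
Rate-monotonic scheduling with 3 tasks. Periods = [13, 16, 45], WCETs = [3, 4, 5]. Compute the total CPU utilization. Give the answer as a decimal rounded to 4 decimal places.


Compute individual utilizations (exact fractions):
  Task 1: C/T = 3/13 (approx. 0.2308)
  Task 2: C/T = 4/16 = 1/4 (approx. 0.25)
  Task 3: C/T = 5/45 = 1/9 (approx. 0.1111)
Total utilization U = 3/13 + 1/4 + 1/9 = 277/468
Rounded to 4 decimal places: U = 0.5919
RM (Liu & Layland) bound for 3 tasks = 0.779763; compare with U = 277/468 (approx. 0.591880)
U <= bound, so schedulable by RM sufficient condition.

0.5919


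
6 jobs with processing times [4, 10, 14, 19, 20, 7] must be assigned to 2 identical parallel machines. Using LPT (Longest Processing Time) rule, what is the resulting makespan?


Sort jobs in decreasing order (LPT): [20, 19, 14, 10, 7, 4]
Assign each job to the least loaded machine:
  Machine 1: jobs [20, 10, 7], load = 37
  Machine 2: jobs [19, 14, 4], load = 37
Makespan = max load = 37

37


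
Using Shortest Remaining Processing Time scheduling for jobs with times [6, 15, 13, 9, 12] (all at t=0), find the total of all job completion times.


Since all jobs arrive at t=0, SRPT equals SPT ordering.
SPT order: [6, 9, 12, 13, 15]
Completion times:
  Job 1: p=6, C=6
  Job 2: p=9, C=15
  Job 3: p=12, C=27
  Job 4: p=13, C=40
  Job 5: p=15, C=55
Total completion time = 6 + 15 + 27 + 40 + 55 = 143

143


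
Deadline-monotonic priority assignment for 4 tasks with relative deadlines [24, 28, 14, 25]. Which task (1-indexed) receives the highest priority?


Sort tasks by relative deadline (ascending):
  Task 3: deadline = 14
  Task 1: deadline = 24
  Task 4: deadline = 25
  Task 2: deadline = 28
Priority order (highest first): [3, 1, 4, 2]
Highest priority task = 3

3


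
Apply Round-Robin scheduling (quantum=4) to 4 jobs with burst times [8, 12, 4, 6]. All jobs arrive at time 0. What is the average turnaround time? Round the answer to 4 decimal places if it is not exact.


Time quantum = 4
Execution trace:
  J1 runs 4 units, time = 4
  J2 runs 4 units, time = 8
  J3 runs 4 units, time = 12
  J4 runs 4 units, time = 16
  J1 runs 4 units, time = 20
  J2 runs 4 units, time = 24
  J4 runs 2 units, time = 26
  J2 runs 4 units, time = 30
Finish times: [20, 30, 12, 26]
Average turnaround = 88/4 = 22.0

22.0


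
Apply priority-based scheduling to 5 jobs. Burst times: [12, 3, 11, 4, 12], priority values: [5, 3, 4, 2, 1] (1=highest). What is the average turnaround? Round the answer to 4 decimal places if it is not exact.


Sort by priority (ascending = highest first):
Order: [(1, 12), (2, 4), (3, 3), (4, 11), (5, 12)]
Completion times:
  Priority 1, burst=12, C=12
  Priority 2, burst=4, C=16
  Priority 3, burst=3, C=19
  Priority 4, burst=11, C=30
  Priority 5, burst=12, C=42
Average turnaround = 119/5 = 23.8

23.8


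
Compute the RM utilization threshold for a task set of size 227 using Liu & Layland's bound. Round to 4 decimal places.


Compute 2^(1/227) = 1.0030581785
Subtract 1: 1.0030581785 - 1 = 0.0030581785
Multiply by n: 227 * 0.0030581785 = 0.6942065195
Round to 4 dp: 0.6942

0.6942


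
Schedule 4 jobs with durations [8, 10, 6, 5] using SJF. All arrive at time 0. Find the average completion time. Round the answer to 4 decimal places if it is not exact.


SJF order (ascending): [5, 6, 8, 10]
Completion times:
  Job 1: burst=5, C=5
  Job 2: burst=6, C=11
  Job 3: burst=8, C=19
  Job 4: burst=10, C=29
Average completion = 64/4 = 16.0

16.0


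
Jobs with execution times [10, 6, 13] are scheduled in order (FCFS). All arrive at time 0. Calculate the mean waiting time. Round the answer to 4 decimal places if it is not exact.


FCFS order (as given): [10, 6, 13]
Waiting times:
  Job 1: wait = 0
  Job 2: wait = 10
  Job 3: wait = 16
Sum of waiting times = 26
Average waiting time = 26/3 = 8.6667

8.6667


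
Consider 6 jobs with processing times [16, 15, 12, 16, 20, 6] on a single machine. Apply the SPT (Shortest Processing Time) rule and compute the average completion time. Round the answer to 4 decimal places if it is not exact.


Sort jobs by processing time (SPT order): [6, 12, 15, 16, 16, 20]
Compute completion times sequentially:
  Job 1: processing = 6, completes at 6
  Job 2: processing = 12, completes at 18
  Job 3: processing = 15, completes at 33
  Job 4: processing = 16, completes at 49
  Job 5: processing = 16, completes at 65
  Job 6: processing = 20, completes at 85
Sum of completion times = 256
Average completion time = 256/6 = 42.6667

42.6667


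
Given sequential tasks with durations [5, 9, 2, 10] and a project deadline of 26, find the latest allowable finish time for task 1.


LF(activity 1) = deadline - sum of successor durations
Successors: activities 2 through 4 with durations [9, 2, 10]
Sum of successor durations = 21
LF = 26 - 21 = 5

5


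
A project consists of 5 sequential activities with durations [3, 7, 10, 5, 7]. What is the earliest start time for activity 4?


Activity 4 starts after activities 1 through 3 complete.
Predecessor durations: [3, 7, 10]
ES = 3 + 7 + 10 = 20

20


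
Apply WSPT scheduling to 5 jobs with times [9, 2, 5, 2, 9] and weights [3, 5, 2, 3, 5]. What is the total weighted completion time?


Compute p/w ratios and sort ascending (WSPT): [(2, 5), (2, 3), (9, 5), (5, 2), (9, 3)]
Compute weighted completion times:
  Job (p=2,w=5): C=2, w*C=5*2=10
  Job (p=2,w=3): C=4, w*C=3*4=12
  Job (p=9,w=5): C=13, w*C=5*13=65
  Job (p=5,w=2): C=18, w*C=2*18=36
  Job (p=9,w=3): C=27, w*C=3*27=81
Total weighted completion time = 204

204


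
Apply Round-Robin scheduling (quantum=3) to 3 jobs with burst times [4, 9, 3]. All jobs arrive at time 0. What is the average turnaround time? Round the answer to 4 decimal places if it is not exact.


Time quantum = 3
Execution trace:
  J1 runs 3 units, time = 3
  J2 runs 3 units, time = 6
  J3 runs 3 units, time = 9
  J1 runs 1 units, time = 10
  J2 runs 3 units, time = 13
  J2 runs 3 units, time = 16
Finish times: [10, 16, 9]
Average turnaround = 35/3 = 11.6667

11.6667


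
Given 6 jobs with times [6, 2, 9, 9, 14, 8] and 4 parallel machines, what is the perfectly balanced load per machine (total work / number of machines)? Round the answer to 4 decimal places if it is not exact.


Total processing time = 6 + 2 + 9 + 9 + 14 + 8 = 48
Number of machines = 4
Ideal balanced load = 48 / 4 = 12.0

12.0


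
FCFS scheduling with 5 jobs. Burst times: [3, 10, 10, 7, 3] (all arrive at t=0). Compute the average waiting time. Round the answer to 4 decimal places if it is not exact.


FCFS order (as given): [3, 10, 10, 7, 3]
Waiting times:
  Job 1: wait = 0
  Job 2: wait = 3
  Job 3: wait = 13
  Job 4: wait = 23
  Job 5: wait = 30
Sum of waiting times = 69
Average waiting time = 69/5 = 13.8

13.8


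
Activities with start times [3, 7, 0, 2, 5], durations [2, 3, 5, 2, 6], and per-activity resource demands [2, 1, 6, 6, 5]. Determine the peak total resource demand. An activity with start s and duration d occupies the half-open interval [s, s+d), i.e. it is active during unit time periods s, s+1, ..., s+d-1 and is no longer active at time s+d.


Each activity i is active on [start_i, start_i + duration_i).
Compute total resource usage per time slot:
  t=0: active resources = [6], total = 6
  t=1: active resources = [6], total = 6
  t=2: active resources = [6, 6], total = 12
  t=3: active resources = [2, 6, 6], total = 14
  t=4: active resources = [2, 6], total = 8
  t=5: active resources = [5], total = 5
  t=6: active resources = [5], total = 5
  t=7: active resources = [1, 5], total = 6
  t=8: active resources = [1, 5], total = 6
  t=9: active resources = [1, 5], total = 6
  t=10: active resources = [5], total = 5
Peak resource demand = 14

14


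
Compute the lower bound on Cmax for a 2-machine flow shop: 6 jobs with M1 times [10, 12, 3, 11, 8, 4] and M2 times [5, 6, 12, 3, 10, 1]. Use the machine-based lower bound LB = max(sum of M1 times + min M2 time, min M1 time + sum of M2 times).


LB1 = sum(M1 times) + min(M2 times) = 48 + 1 = 49
LB2 = min(M1 times) + sum(M2 times) = 3 + 37 = 40
Lower bound = max(LB1, LB2) = max(49, 40) = 49

49


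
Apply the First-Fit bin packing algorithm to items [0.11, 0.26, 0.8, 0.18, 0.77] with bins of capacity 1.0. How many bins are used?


Place items sequentially using First-Fit:
  Item 0.11 -> new Bin 1
  Item 0.26 -> Bin 1 (now 0.37)
  Item 0.8 -> new Bin 2
  Item 0.18 -> Bin 1 (now 0.55)
  Item 0.77 -> new Bin 3
Total bins used = 3

3


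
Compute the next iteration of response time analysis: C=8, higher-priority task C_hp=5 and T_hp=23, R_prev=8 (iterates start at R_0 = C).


R_next = C + ceil(R_prev / T_hp) * C_hp
ceil(8 / 23) = ceil(0.3478) = 1
Interference = 1 * 5 = 5
R_next = 8 + 5 = 13

13


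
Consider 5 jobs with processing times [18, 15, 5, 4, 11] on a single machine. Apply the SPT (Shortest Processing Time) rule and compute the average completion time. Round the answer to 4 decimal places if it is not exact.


Sort jobs by processing time (SPT order): [4, 5, 11, 15, 18]
Compute completion times sequentially:
  Job 1: processing = 4, completes at 4
  Job 2: processing = 5, completes at 9
  Job 3: processing = 11, completes at 20
  Job 4: processing = 15, completes at 35
  Job 5: processing = 18, completes at 53
Sum of completion times = 121
Average completion time = 121/5 = 24.2

24.2


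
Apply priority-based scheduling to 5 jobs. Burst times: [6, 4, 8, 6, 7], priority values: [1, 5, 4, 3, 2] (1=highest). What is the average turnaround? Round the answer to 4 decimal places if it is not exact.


Sort by priority (ascending = highest first):
Order: [(1, 6), (2, 7), (3, 6), (4, 8), (5, 4)]
Completion times:
  Priority 1, burst=6, C=6
  Priority 2, burst=7, C=13
  Priority 3, burst=6, C=19
  Priority 4, burst=8, C=27
  Priority 5, burst=4, C=31
Average turnaround = 96/5 = 19.2

19.2


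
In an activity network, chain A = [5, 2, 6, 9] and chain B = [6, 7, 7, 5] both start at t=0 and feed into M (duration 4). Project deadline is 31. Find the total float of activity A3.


Forward pass: ES(A3) = sum of predecessors on chain A = 7
EF = ES + duration = 7 + 6 = 13
Backward pass: LF(M) = deadline = 31; LS(M) = 31 - 4 = 27
LF(A3) = LS(M) - sum(successors on chain A) = 27 - 9 = 18
LS = LF - duration = 18 - 6 = 12
Total float = LS - ES = 12 - 7 = 5

5


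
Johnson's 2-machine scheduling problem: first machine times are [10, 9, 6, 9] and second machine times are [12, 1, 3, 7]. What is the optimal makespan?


Apply Johnson's rule:
  Group 1 (a <= b): [(1, 10, 12)]
  Group 2 (a > b): [(4, 9, 7), (3, 6, 3), (2, 9, 1)]
Optimal job order: [1, 4, 3, 2]
Schedule:
  Job 1: M1 done at 10, M2 done at 22
  Job 4: M1 done at 19, M2 done at 29
  Job 3: M1 done at 25, M2 done at 32
  Job 2: M1 done at 34, M2 done at 35
Makespan = 35

35


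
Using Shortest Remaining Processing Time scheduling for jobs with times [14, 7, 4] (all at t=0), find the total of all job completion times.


Since all jobs arrive at t=0, SRPT equals SPT ordering.
SPT order: [4, 7, 14]
Completion times:
  Job 1: p=4, C=4
  Job 2: p=7, C=11
  Job 3: p=14, C=25
Total completion time = 4 + 11 + 25 = 40

40


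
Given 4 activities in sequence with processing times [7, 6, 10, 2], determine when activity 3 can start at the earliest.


Activity 3 starts after activities 1 through 2 complete.
Predecessor durations: [7, 6]
ES = 7 + 6 = 13

13


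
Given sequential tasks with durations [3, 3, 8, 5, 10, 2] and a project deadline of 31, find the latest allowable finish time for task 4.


LF(activity 4) = deadline - sum of successor durations
Successors: activities 5 through 6 with durations [10, 2]
Sum of successor durations = 12
LF = 31 - 12 = 19

19


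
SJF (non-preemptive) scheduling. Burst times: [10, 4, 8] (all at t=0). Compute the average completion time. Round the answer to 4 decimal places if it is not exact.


SJF order (ascending): [4, 8, 10]
Completion times:
  Job 1: burst=4, C=4
  Job 2: burst=8, C=12
  Job 3: burst=10, C=22
Average completion = 38/3 = 12.6667

12.6667


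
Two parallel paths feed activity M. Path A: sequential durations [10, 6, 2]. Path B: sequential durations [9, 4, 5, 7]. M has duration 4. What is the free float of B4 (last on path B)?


ES(B4) = sum of predecessors on chain B = 18
EF(B4) = ES + duration = 18 + 7 = 25
Successor of B4 is M. ES(M) = max(sum(A), sum(B)) = max(18, 25) = 25
Free float = ES(successor) - EF(current) = 25 - 25 = 0

0


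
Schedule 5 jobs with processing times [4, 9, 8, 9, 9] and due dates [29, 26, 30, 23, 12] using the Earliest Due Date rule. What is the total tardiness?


Sort by due date (EDD order): [(9, 12), (9, 23), (9, 26), (4, 29), (8, 30)]
Compute completion times and tardiness:
  Job 1: p=9, d=12, C=9, tardiness=max(0,9-12)=0
  Job 2: p=9, d=23, C=18, tardiness=max(0,18-23)=0
  Job 3: p=9, d=26, C=27, tardiness=max(0,27-26)=1
  Job 4: p=4, d=29, C=31, tardiness=max(0,31-29)=2
  Job 5: p=8, d=30, C=39, tardiness=max(0,39-30)=9
Total tardiness = 12

12


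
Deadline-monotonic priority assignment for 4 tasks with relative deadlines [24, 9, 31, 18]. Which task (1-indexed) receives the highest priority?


Sort tasks by relative deadline (ascending):
  Task 2: deadline = 9
  Task 4: deadline = 18
  Task 1: deadline = 24
  Task 3: deadline = 31
Priority order (highest first): [2, 4, 1, 3]
Highest priority task = 2

2


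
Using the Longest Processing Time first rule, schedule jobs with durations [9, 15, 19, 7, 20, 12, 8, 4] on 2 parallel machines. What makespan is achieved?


Sort jobs in decreasing order (LPT): [20, 19, 15, 12, 9, 8, 7, 4]
Assign each job to the least loaded machine:
  Machine 1: jobs [20, 12, 9, 7], load = 48
  Machine 2: jobs [19, 15, 8, 4], load = 46
Makespan = max load = 48

48


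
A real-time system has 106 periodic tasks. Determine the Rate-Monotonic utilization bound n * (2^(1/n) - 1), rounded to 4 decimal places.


Compute 2^(1/106) = 1.0065605511
Subtract 1: 1.0065605511 - 1 = 0.0065605511
Multiply by n: 106 * 0.0065605511 = 0.6954184166
Round to 4 dp: 0.6954

0.6954


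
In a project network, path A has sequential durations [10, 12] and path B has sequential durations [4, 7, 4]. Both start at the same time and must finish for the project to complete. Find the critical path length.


Path A total = 10 + 12 = 22
Path B total = 4 + 7 + 4 = 15
Critical path = longest path = max(22, 15) = 22

22


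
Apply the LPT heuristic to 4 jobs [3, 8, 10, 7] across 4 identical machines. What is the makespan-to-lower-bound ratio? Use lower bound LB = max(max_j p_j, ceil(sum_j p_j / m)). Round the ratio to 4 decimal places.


LPT order: [10, 8, 7, 3]
Machine loads after assignment: [10, 8, 7, 3]
LPT makespan = 10
Lower bound = max(max_job, ceil(total/4)) = max(10, 7) = 10
Ratio = 10 / 10 = 1.0

1.0


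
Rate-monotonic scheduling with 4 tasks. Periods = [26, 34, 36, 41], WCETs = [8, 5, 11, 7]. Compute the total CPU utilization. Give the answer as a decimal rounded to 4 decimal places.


Compute individual utilizations (exact fractions):
  Task 1: C/T = 8/26 = 4/13 (approx. 0.3077)
  Task 2: C/T = 5/34 (approx. 0.1471)
  Task 3: C/T = 11/36 (approx. 0.3056)
  Task 4: C/T = 7/41 (approx. 0.1707)
Total utilization U = 4/13 + 5/34 + 11/36 + 7/41 = 303701/326196
Rounded to 4 decimal places: U = 0.9310
RM (Liu & Layland) bound for 4 tasks = 0.756828; compare with U = 303701/326196 (approx. 0.931038)
bound < U <= 1, so the RM sufficient condition is not met (inconclusive; an exact test such as response-time analysis is needed).

0.9310


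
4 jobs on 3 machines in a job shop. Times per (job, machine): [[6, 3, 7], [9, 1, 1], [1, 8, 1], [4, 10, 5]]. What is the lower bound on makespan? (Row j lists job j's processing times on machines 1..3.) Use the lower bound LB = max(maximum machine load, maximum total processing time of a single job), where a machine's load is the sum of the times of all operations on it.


Machine loads:
  Machine 1: 6 + 9 + 1 + 4 = 20
  Machine 2: 3 + 1 + 8 + 10 = 22
  Machine 3: 7 + 1 + 1 + 5 = 14
Max machine load = 22
Job totals:
  Job 1: 16
  Job 2: 11
  Job 3: 10
  Job 4: 19
Max job total = 19
Lower bound = max(22, 19) = 22

22


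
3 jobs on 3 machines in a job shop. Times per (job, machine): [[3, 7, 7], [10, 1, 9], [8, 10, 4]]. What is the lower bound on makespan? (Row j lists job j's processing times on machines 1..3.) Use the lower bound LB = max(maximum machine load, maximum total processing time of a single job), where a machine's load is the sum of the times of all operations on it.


Machine loads:
  Machine 1: 3 + 10 + 8 = 21
  Machine 2: 7 + 1 + 10 = 18
  Machine 3: 7 + 9 + 4 = 20
Max machine load = 21
Job totals:
  Job 1: 17
  Job 2: 20
  Job 3: 22
Max job total = 22
Lower bound = max(21, 22) = 22

22


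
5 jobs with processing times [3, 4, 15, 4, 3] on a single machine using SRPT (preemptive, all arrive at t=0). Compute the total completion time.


Since all jobs arrive at t=0, SRPT equals SPT ordering.
SPT order: [3, 3, 4, 4, 15]
Completion times:
  Job 1: p=3, C=3
  Job 2: p=3, C=6
  Job 3: p=4, C=10
  Job 4: p=4, C=14
  Job 5: p=15, C=29
Total completion time = 3 + 6 + 10 + 14 + 29 = 62

62


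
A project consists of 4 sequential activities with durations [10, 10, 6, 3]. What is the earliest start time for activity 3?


Activity 3 starts after activities 1 through 2 complete.
Predecessor durations: [10, 10]
ES = 10 + 10 = 20

20


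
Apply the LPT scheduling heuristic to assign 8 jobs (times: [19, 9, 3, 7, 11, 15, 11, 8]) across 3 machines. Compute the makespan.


Sort jobs in decreasing order (LPT): [19, 15, 11, 11, 9, 8, 7, 3]
Assign each job to the least loaded machine:
  Machine 1: jobs [19, 8], load = 27
  Machine 2: jobs [15, 9, 3], load = 27
  Machine 3: jobs [11, 11, 7], load = 29
Makespan = max load = 29

29


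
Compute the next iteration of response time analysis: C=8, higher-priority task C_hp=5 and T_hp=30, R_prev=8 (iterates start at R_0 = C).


R_next = C + ceil(R_prev / T_hp) * C_hp
ceil(8 / 30) = ceil(0.2667) = 1
Interference = 1 * 5 = 5
R_next = 8 + 5 = 13

13


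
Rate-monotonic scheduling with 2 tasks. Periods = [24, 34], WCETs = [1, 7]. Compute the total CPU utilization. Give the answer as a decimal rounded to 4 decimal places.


Compute individual utilizations (exact fractions):
  Task 1: C/T = 1/24 (approx. 0.0417)
  Task 2: C/T = 7/34 (approx. 0.2059)
Total utilization U = 1/24 + 7/34 = 101/408
Rounded to 4 decimal places: U = 0.2475
RM (Liu & Layland) bound for 2 tasks = 0.828427; compare with U = 101/408 (approx. 0.247549)
U <= bound, so schedulable by RM sufficient condition.

0.2475


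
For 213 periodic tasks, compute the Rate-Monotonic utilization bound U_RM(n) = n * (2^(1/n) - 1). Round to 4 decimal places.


Compute 2^(1/213) = 1.0032595128
Subtract 1: 1.0032595128 - 1 = 0.0032595128
Multiply by n: 213 * 0.0032595128 = 0.6942762264
Round to 4 dp: 0.6943

0.6943


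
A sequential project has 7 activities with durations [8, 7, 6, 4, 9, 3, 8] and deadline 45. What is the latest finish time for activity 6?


LF(activity 6) = deadline - sum of successor durations
Successors: activities 7 through 7 with durations [8]
Sum of successor durations = 8
LF = 45 - 8 = 37

37


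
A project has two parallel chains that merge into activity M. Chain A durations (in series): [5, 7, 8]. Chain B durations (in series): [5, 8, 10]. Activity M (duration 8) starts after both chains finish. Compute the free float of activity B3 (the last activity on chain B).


ES(B3) = sum of predecessors on chain B = 13
EF(B3) = ES + duration = 13 + 10 = 23
Successor of B3 is M. ES(M) = max(sum(A), sum(B)) = max(20, 23) = 23
Free float = ES(successor) - EF(current) = 23 - 23 = 0

0


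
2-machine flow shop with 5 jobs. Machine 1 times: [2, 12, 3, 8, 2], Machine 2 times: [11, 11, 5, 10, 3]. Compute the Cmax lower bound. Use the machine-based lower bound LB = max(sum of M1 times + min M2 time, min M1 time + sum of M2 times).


LB1 = sum(M1 times) + min(M2 times) = 27 + 3 = 30
LB2 = min(M1 times) + sum(M2 times) = 2 + 40 = 42
Lower bound = max(LB1, LB2) = max(30, 42) = 42

42


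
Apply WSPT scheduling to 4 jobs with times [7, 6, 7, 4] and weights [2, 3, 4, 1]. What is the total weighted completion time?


Compute p/w ratios and sort ascending (WSPT): [(7, 4), (6, 3), (7, 2), (4, 1)]
Compute weighted completion times:
  Job (p=7,w=4): C=7, w*C=4*7=28
  Job (p=6,w=3): C=13, w*C=3*13=39
  Job (p=7,w=2): C=20, w*C=2*20=40
  Job (p=4,w=1): C=24, w*C=1*24=24
Total weighted completion time = 131

131


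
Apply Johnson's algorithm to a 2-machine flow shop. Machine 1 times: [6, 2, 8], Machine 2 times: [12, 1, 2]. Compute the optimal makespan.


Apply Johnson's rule:
  Group 1 (a <= b): [(1, 6, 12)]
  Group 2 (a > b): [(3, 8, 2), (2, 2, 1)]
Optimal job order: [1, 3, 2]
Schedule:
  Job 1: M1 done at 6, M2 done at 18
  Job 3: M1 done at 14, M2 done at 20
  Job 2: M1 done at 16, M2 done at 21
Makespan = 21

21


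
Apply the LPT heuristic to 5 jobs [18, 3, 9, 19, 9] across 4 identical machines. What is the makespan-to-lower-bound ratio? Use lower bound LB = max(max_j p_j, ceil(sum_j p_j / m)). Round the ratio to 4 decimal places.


LPT order: [19, 18, 9, 9, 3]
Machine loads after assignment: [19, 18, 12, 9]
LPT makespan = 19
Lower bound = max(max_job, ceil(total/4)) = max(19, 15) = 19
Ratio = 19 / 19 = 1.0

1.0


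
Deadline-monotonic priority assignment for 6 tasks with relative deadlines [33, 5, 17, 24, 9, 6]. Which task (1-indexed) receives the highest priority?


Sort tasks by relative deadline (ascending):
  Task 2: deadline = 5
  Task 6: deadline = 6
  Task 5: deadline = 9
  Task 3: deadline = 17
  Task 4: deadline = 24
  Task 1: deadline = 33
Priority order (highest first): [2, 6, 5, 3, 4, 1]
Highest priority task = 2

2


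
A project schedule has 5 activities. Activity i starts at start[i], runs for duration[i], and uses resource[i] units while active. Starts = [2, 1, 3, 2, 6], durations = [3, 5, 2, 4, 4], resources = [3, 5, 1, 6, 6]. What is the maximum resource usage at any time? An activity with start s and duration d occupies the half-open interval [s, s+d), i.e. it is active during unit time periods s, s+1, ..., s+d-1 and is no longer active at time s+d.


Each activity i is active on [start_i, start_i + duration_i).
Compute total resource usage per time slot:
  t=0: active resources = [], total = 0
  t=1: active resources = [5], total = 5
  t=2: active resources = [3, 5, 6], total = 14
  t=3: active resources = [3, 5, 1, 6], total = 15
  t=4: active resources = [3, 5, 1, 6], total = 15
  t=5: active resources = [5, 6], total = 11
  t=6: active resources = [6], total = 6
  t=7: active resources = [6], total = 6
  t=8: active resources = [6], total = 6
  t=9: active resources = [6], total = 6
Peak resource demand = 15

15


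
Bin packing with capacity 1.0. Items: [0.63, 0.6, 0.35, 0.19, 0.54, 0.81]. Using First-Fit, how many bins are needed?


Place items sequentially using First-Fit:
  Item 0.63 -> new Bin 1
  Item 0.6 -> new Bin 2
  Item 0.35 -> Bin 1 (now 0.98)
  Item 0.19 -> Bin 2 (now 0.79)
  Item 0.54 -> new Bin 3
  Item 0.81 -> new Bin 4
Total bins used = 4

4


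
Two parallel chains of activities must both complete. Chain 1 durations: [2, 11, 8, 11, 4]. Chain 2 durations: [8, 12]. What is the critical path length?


Path A total = 2 + 11 + 8 + 11 + 4 = 36
Path B total = 8 + 12 = 20
Critical path = longest path = max(36, 20) = 36

36


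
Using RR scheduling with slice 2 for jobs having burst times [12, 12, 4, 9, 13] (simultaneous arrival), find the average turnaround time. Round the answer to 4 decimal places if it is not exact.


Time quantum = 2
Execution trace:
  J1 runs 2 units, time = 2
  J2 runs 2 units, time = 4
  J3 runs 2 units, time = 6
  J4 runs 2 units, time = 8
  J5 runs 2 units, time = 10
  J1 runs 2 units, time = 12
  J2 runs 2 units, time = 14
  J3 runs 2 units, time = 16
  J4 runs 2 units, time = 18
  J5 runs 2 units, time = 20
  J1 runs 2 units, time = 22
  J2 runs 2 units, time = 24
  J4 runs 2 units, time = 26
  J5 runs 2 units, time = 28
  J1 runs 2 units, time = 30
  J2 runs 2 units, time = 32
  J4 runs 2 units, time = 34
  J5 runs 2 units, time = 36
  J1 runs 2 units, time = 38
  J2 runs 2 units, time = 40
  J4 runs 1 units, time = 41
  J5 runs 2 units, time = 43
  J1 runs 2 units, time = 45
  J2 runs 2 units, time = 47
  J5 runs 2 units, time = 49
  J5 runs 1 units, time = 50
Finish times: [45, 47, 16, 41, 50]
Average turnaround = 199/5 = 39.8

39.8
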